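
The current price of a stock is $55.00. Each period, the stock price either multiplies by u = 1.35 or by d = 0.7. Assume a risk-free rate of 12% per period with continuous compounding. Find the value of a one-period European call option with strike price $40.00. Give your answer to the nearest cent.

$19.98

Risk-neutral probability p = (e^0.12 − 0.7)/(1.35 − 0.7) = 0.4275/0.6500 = 0.6577
Terminal stock prices: S_u = 74.25, S_d = 38.5
Terminal payoffs (S − K): max(34.25, 0) = 34.25, max(-1.5, 0) = 0
Node 0 (S = 55): V_0 = e^(−0.12)·[0.6577·34.2500 + 0.3423·0.0000] = 19.9786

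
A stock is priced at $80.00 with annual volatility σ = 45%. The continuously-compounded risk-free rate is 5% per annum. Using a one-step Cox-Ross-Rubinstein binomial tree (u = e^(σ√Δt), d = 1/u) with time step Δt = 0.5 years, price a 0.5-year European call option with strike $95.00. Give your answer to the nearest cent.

CRR parameters: u = e^(σ√Δt) = e^(0.45·√0.5) = 1.3746, d = 1/u = 0.7275
Per-period rate: rΔt = 0.05·0.5 = 0.025, so R = e^0.025 = 1.0253
Risk-neutral probability p = (e^0.025 − 0.7275)/(1.3746 − 0.7275) = 0.2979/0.6472 = 0.4602
Terminal stock prices: S_u = 110, S_d = 58.2
Terminal payoffs (S − K): max(14.97, 0) = 14.97, max(-36.8, 0) = 0
Node 0 (S = 80): V_0 = e^(−0.025)·[0.4602·14.9719 + 0.5398·0.0000] = 6.7204

$6.72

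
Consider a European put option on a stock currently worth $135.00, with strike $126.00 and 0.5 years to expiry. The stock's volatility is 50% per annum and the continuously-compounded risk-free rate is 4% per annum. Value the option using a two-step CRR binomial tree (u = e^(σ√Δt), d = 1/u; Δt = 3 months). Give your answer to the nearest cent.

$12.72

CRR parameters: u = e^(σ√Δt) = e^(0.5·√0.25) = 1.2840, d = 1/u = 0.7788
Per-period rate: rΔt = 0.04·0.25 = 0.01, so R = e^0.01 = 1.0101
Risk-neutral probability p = (e^0.01 − 0.7788)/(1.2840 − 0.7788) = 0.2312/0.5052 = 0.4577
Terminal stock prices: S_uu = 222.6, S_ud = 135, S_dd = 81.88
Terminal payoffs (K − S): max(-96.58, 0) = 0, max(-9, 0) = 0, max(44.12, 0) = 44.12
Node u (S = 173.3): V_u = e^(−0.01)·[0.4577·0.0000 + 0.5423·0.0000] = 0.0000
Node d (S = 105.1): V_d = e^(−0.01)·[0.4577·0.0000 + 0.5423·44.1184] = 23.6866
Node 0 (S = 135): V_0 = e^(−0.01)·[0.4577·0.0000 + 0.5423·23.6866] = 12.7171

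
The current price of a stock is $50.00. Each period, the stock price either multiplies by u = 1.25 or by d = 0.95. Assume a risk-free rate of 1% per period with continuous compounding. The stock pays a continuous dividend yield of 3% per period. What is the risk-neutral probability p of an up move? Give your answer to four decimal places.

Per-period risk-free factor R = e^0.01 = 1.0101; dividend-adjusted growth = e^(0.01−0.03) = 0.9802.
Risk-neutral probability p = (0.9802 − 0.95)/(1.25 − 0.95) = 0.0302/0.3000 = 0.1007

p = 0.1007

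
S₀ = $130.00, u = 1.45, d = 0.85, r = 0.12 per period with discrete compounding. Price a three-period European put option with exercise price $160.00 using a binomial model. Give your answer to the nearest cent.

Risk-neutral probability p = (1 + 0.12 − 0.85)/(1.45 − 0.85) = 0.2700/0.6000 = 0.4500
Terminal stock prices: S_uuu = 396.3, S_uud = 232.3, S_udd = 136.2, S_ddd = 79.84
Terminal payoffs (K − S): max(-236.3, 0) = 0, max(-72.33, 0) = 0, max(23.81, 0) = 23.81, max(80.16, 0) = 80.16
Node uu (S = 273.3): V_uu = 1/1.12·[0.4500·0.0000 + 0.5500·0.0000] = 0.0000
Node ud (S = 160.2): V_ud = 1/1.12·[0.4500·0.0000 + 0.5500·23.8088] = 11.6918
Node dd (S = 93.92): V_dd = 1/1.12·[0.4500·23.8088 + 0.5500·80.1638] = 48.9321
Node u (S = 188.5): V_u = 1/1.12·[0.4500·0.0000 + 0.5500·11.6918] = 5.7415
Node d (S = 110.5): V_d = 1/1.12·[0.4500·11.6918 + 0.5500·48.9321] = 28.7268
Node 0 (S = 130): V_0 = 1/1.12·[0.4500·5.7415 + 0.5500·28.7268] = 16.4138

$16.41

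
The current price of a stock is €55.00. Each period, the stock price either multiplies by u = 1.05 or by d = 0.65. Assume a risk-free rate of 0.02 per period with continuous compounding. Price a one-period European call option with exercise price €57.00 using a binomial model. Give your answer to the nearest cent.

€0.68

Risk-neutral probability p = (e^0.02 − 0.65)/(1.05 − 0.65) = 0.3702/0.4000 = 0.9255
Terminal stock prices: S_u = 57.75, S_d = 35.75
Terminal payoffs (S − K): max(0.75, 0) = 0.75, max(-21.25, 0) = 0
Node 0 (S = 55): V_0 = e^(−0.02)·[0.9255·0.7500 + 0.0745·0.0000] = 0.6804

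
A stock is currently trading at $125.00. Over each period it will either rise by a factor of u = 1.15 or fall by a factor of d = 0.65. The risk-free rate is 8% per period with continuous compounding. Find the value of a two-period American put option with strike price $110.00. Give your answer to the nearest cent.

$5.17

Risk-neutral probability p = (e^0.08 − 0.65)/(1.15 − 0.65) = 0.4333/0.5000 = 0.8666
Terminal stock prices: S_uu = 165.3, S_ud = 93.44, S_dd = 52.81
Terminal payoffs (K − S): max(-55.31, 0) = 0, max(16.56, 0) = 16.56, max(57.19, 0) = 57.19
Node u (S = 143.8): continuation = e^(−0.08)·[0.8666·0.0000 + 0.1334·16.5625] = 2.0400; exercise value = 0.0000 ≤ continuation, so V_u = 2.0400
Node d (S = 81.25): continuation = e^(−0.08)·[0.8666·16.5625 + 0.1334·57.1875] = 20.2928; exercise value = 28.7500 > continuation, so V_d = 28.7500 (exercise)
Node 0 (S = 125): continuation = e^(−0.08)·[0.8666·2.0400 + 0.1334·28.7500] = 5.1729; exercise value = 0.0000 ≤ continuation, so V_0 = 5.1729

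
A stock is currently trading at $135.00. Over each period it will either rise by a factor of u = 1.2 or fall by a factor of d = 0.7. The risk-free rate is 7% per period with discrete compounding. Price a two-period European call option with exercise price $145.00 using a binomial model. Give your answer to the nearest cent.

Risk-neutral probability p = (1 + 0.07 − 0.7)/(1.2 − 0.7) = 0.3700/0.5000 = 0.7400
Terminal stock prices: S_uu = 194.4, S_ud = 113.4, S_dd = 66.15
Terminal payoffs (S − K): max(49.4, 0) = 49.4, max(-31.6, 0) = 0, max(-78.85, 0) = 0
Node u (S = 162): V_u = 1/1.07·[0.7400·49.4000 + 0.2600·0.0000] = 34.1645
Node d (S = 94.5): V_d = 1/1.07·[0.7400·0.0000 + 0.2600·0.0000] = 0.0000
Node 0 (S = 135): V_0 = 1/1.07·[0.7400·34.1645 + 0.2600·0.0000] = 23.6278

$23.63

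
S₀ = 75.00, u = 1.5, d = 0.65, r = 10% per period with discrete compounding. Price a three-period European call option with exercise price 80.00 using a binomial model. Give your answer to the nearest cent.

Risk-neutral probability p = (1 + 0.1 − 0.65)/(1.5 − 0.65) = 0.4500/0.8500 = 0.5294
Terminal stock prices: S_uuu = 253.1, S_uud = 109.7, S_udd = 47.53, S_ddd = 20.6
Terminal payoffs (S − K): max(173.1, 0) = 173.1, max(29.69, 0) = 29.69, max(-32.47, 0) = 0, max(-59.4, 0) = 0
Node uu (S = 168.8): V_uu = 1/1.1·[0.5294·173.1250 + 0.4706·29.6875] = 96.0227
Node ud (S = 73.12): V_ud = 1/1.1·[0.5294·29.6875 + 0.4706·0.0000] = 14.2881
Node dd (S = 31.69): V_dd = 1/1.1·[0.5294·0.0000 + 0.4706·0.0000] = 0.0000
Node u (S = 112.5): V_u = 1/1.1·[0.5294·96.0227 + 0.4706·14.2881] = 52.3267
Node d (S = 48.75): V_d = 1/1.1·[0.5294·14.2881 + 0.4706·0.0000] = 6.8766
Node 0 (S = 75): V_0 = 1/1.1·[0.5294·52.3267 + 0.4706·6.8766] = 28.1258

28.13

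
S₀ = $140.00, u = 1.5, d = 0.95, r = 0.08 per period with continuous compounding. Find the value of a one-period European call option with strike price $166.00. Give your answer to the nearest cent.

Risk-neutral probability p = (e^0.08 − 0.95)/(1.5 − 0.95) = 0.1333/0.5500 = 0.2423
Terminal stock prices: S_u = 210, S_d = 133
Terminal payoffs (S − K): max(44, 0) = 44, max(-33, 0) = 0
Node 0 (S = 140): V_0 = e^(−0.08)·[0.2423·44.0000 + 0.7577·0.0000] = 9.8432

$9.84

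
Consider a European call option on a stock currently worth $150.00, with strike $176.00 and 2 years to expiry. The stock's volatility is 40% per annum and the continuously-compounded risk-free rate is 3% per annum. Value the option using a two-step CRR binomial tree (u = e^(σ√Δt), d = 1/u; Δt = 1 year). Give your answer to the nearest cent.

CRR parameters: u = e^(σ√Δt) = e^(0.4·√1) = 1.4918, d = 1/u = 0.6703
Per-period rate: rΔt = 0.03·1 = 0.03, so R = e^0.03 = 1.0305
Risk-neutral probability p = (e^0.03 − 0.6703)/(1.4918 − 0.6703) = 0.3601/0.8215 = 0.4384
Terminal stock prices: S_uu = 333.8, S_ud = 150, S_dd = 67.4
Terminal payoffs (S − K): max(157.8, 0) = 157.8, max(-26, 0) = 0, max(-108.6, 0) = 0
Node u (S = 223.8): V_u = e^(−0.03)·[0.4384·157.8311 + 0.5616·0.0000] = 67.1458
Node d (S = 100.5): V_d = e^(−0.03)·[0.4384·0.0000 + 0.5616·0.0000] = 0.0000
Node 0 (S = 150): V_0 = e^(−0.03)·[0.4384·67.1458 + 0.5616·0.0000] = 28.5657

$28.57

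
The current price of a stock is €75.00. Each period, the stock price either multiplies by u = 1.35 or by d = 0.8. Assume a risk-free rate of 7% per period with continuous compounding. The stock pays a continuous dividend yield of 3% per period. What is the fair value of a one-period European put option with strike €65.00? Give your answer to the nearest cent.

Per-period risk-free factor R = e^0.07 = 1.0725; dividend-adjusted growth = e^(0.07−0.03) = 1.0408.
Risk-neutral probability p = (1.0408 − 0.8)/(1.35 − 0.8) = 0.2408/0.5500 = 0.4378
Terminal stock prices: S_u = 101.2, S_d = 60
Terminal payoffs (K − S): max(-36.25, 0) = 0, max(5, 0) = 5
Node 0 (S = 75): V_0 = e^(−0.07)·[0.4378·0.0000 + 0.5622·5.0000] = 2.6208

€2.62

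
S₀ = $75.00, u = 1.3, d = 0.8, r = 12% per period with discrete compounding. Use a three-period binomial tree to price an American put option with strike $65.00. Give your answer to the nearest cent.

Risk-neutral probability p = (1 + 0.12 − 0.8)/(1.3 − 0.8) = 0.3200/0.5000 = 0.6400
Terminal stock prices: S_uuu = 164.8, S_uud = 101.4, S_udd = 62.4, S_ddd = 38.4
Terminal payoffs (K − S): max(-99.78, 0) = 0, max(-36.4, 0) = 0, max(2.6, 0) = 2.6, max(26.6, 0) = 26.6
Node uu (S = 126.8): continuation = 1/1.12·[0.6400·0.0000 + 0.3600·0.0000] = 0.0000; exercise value = 0.0000 ≤ continuation, so V_uu = 0.0000
Node ud (S = 78): continuation = 1/1.12·[0.6400·0.0000 + 0.3600·2.6000] = 0.8357; exercise value = 0.0000 ≤ continuation, so V_ud = 0.8357
Node dd (S = 48): continuation = 1/1.12·[0.6400·2.6000 + 0.3600·26.6000] = 10.0357; exercise value = 17.0000 > continuation, so V_dd = 17.0000 (exercise)
Node u (S = 97.5): continuation = 1/1.12·[0.6400·0.0000 + 0.3600·0.8357] = 0.2686; exercise value = 0.0000 ≤ continuation, so V_u = 0.2686
Node d (S = 60): continuation = 1/1.12·[0.6400·0.8357 + 0.3600·17.0000] = 5.9418; exercise value = 5.0000 ≤ continuation, so V_d = 5.9418
Node 0 (S = 75): continuation = 1/1.12·[0.6400·0.2686 + 0.3600·5.9418] = 2.0634; exercise value = 0.0000 ≤ continuation, so V_0 = 2.0634

$2.06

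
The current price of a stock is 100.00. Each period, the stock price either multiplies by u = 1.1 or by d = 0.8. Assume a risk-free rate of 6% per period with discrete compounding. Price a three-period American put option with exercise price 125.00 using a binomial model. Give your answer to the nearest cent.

Risk-neutral probability p = (1 + 0.06 − 0.8)/(1.1 − 0.8) = 0.2600/0.3000 = 0.8667
Terminal stock prices: S_uuu = 133.1, S_uud = 96.8, S_udd = 70.4, S_ddd = 51.2
Terminal payoffs (K − S): max(-8.1, 0) = 0, max(28.2, 0) = 28.2, max(54.6, 0) = 54.6, max(73.8, 0) = 73.8
Node uu (S = 121): continuation = 1/1.06·[0.8667·0.0000 + 0.1333·28.2000] = 3.5472; exercise value = 4.0000 > continuation, so V_uu = 4.0000 (exercise)
Node ud (S = 88): continuation = 1/1.06·[0.8667·28.2000 + 0.1333·54.6000] = 29.9245; exercise value = 37.0000 > continuation, so V_ud = 37.0000 (exercise)
Node dd (S = 64): continuation = 1/1.06·[0.8667·54.6000 + 0.1333·73.8000] = 53.9245; exercise value = 61.0000 > continuation, so V_dd = 61.0000 (exercise)
Node u (S = 110): continuation = 1/1.06·[0.8667·4.0000 + 0.1333·37.0000] = 7.9245; exercise value = 15.0000 > continuation, so V_u = 15.0000 (exercise)
Node d (S = 80): continuation = 1/1.06·[0.8667·37.0000 + 0.1333·61.0000] = 37.9245; exercise value = 45.0000 > continuation, so V_d = 45.0000 (exercise)
Node 0 (S = 100): continuation = 1/1.06·[0.8667·15.0000 + 0.1333·45.0000] = 17.9245; exercise value = 25.0000 > continuation, so V_0 = 25.0000 (exercise)

25.00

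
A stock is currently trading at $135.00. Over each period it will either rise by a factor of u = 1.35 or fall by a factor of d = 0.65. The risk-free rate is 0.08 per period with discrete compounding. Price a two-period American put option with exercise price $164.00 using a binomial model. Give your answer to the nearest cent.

Risk-neutral probability p = (1 + 0.08 − 0.65)/(1.35 − 0.65) = 0.4300/0.7000 = 0.6143
Terminal stock prices: S_uu = 246, S_ud = 118.5, S_dd = 57.04
Terminal payoffs (K − S): max(-82.04, 0) = 0, max(45.54, 0) = 45.54, max(107, 0) = 107
Node u (S = 182.2): continuation = 1/1.08·[0.6143·0.0000 + 0.3857·45.5375] = 16.2634; exercise value = 0.0000 ≤ continuation, so V_u = 16.2634
Node d (S = 87.75): continuation = 1/1.08·[0.6143·45.5375 + 0.3857·106.9625] = 64.1019; exercise value = 76.2500 > continuation, so V_d = 76.2500 (exercise)
Node 0 (S = 135): continuation = 1/1.08·[0.6143·16.2634 + 0.3857·76.2500] = 36.4825; exercise value = 29.0000 ≤ continuation, so V_0 = 36.4825

$36.48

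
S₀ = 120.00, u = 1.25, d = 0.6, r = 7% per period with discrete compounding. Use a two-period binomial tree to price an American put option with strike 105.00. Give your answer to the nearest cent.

Risk-neutral probability p = (1 + 0.07 − 0.6)/(1.25 − 0.6) = 0.4700/0.6500 = 0.7231
Terminal stock prices: S_uu = 187.5, S_ud = 90, S_dd = 43.2
Terminal payoffs (K − S): max(-82.5, 0) = 0, max(15, 0) = 15, max(61.8, 0) = 61.8
Node u (S = 150): continuation = 1/1.07·[0.7231·0.0000 + 0.2769·15.0000] = 3.8821; exercise value = 0.0000 ≤ continuation, so V_u = 3.8821
Node d (S = 72): continuation = 1/1.07·[0.7231·15.0000 + 0.2769·61.8000] = 26.1308; exercise value = 33.0000 > continuation, so V_d = 33.0000 (exercise)
Node 0 (S = 120): continuation = 1/1.07·[0.7231·3.8821 + 0.2769·33.0000] = 11.1640; exercise value = 0.0000 ≤ continuation, so V_0 = 11.1640

11.16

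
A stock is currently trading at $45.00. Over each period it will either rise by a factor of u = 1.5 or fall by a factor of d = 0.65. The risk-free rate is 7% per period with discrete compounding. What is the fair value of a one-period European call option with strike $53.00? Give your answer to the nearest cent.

$6.70

Risk-neutral probability p = (1 + 0.07 − 0.65)/(1.5 − 0.65) = 0.4200/0.8500 = 0.4941
Terminal stock prices: S_u = 67.5, S_d = 29.25
Terminal payoffs (S − K): max(14.5, 0) = 14.5, max(-23.75, 0) = 0
Node 0 (S = 45): V_0 = 1/1.07·[0.4941·14.5000 + 0.5059·0.0000] = 6.6960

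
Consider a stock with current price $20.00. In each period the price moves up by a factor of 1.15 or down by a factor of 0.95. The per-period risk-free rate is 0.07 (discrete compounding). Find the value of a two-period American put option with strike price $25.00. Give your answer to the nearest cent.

$5.00

Risk-neutral probability p = (1 + 0.07 − 0.95)/(1.15 − 0.95) = 0.1200/0.2000 = 0.6000
Terminal stock prices: S_uu = 26.45, S_ud = 21.85, S_dd = 18.05
Terminal payoffs (K − S): max(-1.45, 0) = 0, max(3.15, 0) = 3.15, max(6.95, 0) = 6.95
Node u (S = 23): continuation = 1/1.07·[0.6000·0.0000 + 0.4000·3.1500] = 1.1776; exercise value = 2.0000 > continuation, so V_u = 2.0000 (exercise)
Node d (S = 19): continuation = 1/1.07·[0.6000·3.1500 + 0.4000·6.9500] = 4.3645; exercise value = 6.0000 > continuation, so V_d = 6.0000 (exercise)
Node 0 (S = 20): continuation = 1/1.07·[0.6000·2.0000 + 0.4000·6.0000] = 3.3645; exercise value = 5.0000 > continuation, so V_0 = 5.0000 (exercise)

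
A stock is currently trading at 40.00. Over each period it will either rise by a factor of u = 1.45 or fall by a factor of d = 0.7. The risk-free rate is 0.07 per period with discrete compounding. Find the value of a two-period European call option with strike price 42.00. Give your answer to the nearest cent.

Risk-neutral probability p = (1 + 0.07 − 0.7)/(1.45 − 0.7) = 0.3700/0.7500 = 0.4933
Terminal stock prices: S_uu = 84.1, S_ud = 40.6, S_dd = 19.6
Terminal payoffs (S − K): max(42.1, 0) = 42.1, max(-1.4, 0) = 0, max(-22.4, 0) = 0
Node u (S = 58): V_u = 1/1.07·[0.4933·42.1000 + 0.5067·0.0000] = 19.4106
Node d (S = 28): V_d = 1/1.07·[0.4933·0.0000 + 0.5067·0.0000] = 0.0000
Node 0 (S = 40): V_0 = 1/1.07·[0.4933·19.4106 + 0.5067·0.0000] = 8.9494

8.95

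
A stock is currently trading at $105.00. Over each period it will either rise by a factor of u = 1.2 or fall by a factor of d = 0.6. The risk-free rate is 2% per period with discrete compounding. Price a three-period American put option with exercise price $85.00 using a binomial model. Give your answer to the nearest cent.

Risk-neutral probability p = (1 + 0.02 − 0.6)/(1.2 − 0.6) = 0.4200/0.6000 = 0.7000
Terminal stock prices: S_uuu = 181.4, S_uud = 90.72, S_udd = 45.36, S_ddd = 22.68
Terminal payoffs (K − S): max(-96.44, 0) = 0, max(-5.72, 0) = 0, max(39.64, 0) = 39.64, max(62.32, 0) = 62.32
Node uu (S = 151.2): continuation = 1/1.02·[0.7000·0.0000 + 0.3000·0.0000] = 0.0000; exercise value = 0.0000 ≤ continuation, so V_uu = 0.0000
Node ud (S = 75.6): continuation = 1/1.02·[0.7000·0.0000 + 0.3000·39.6400] = 11.6588; exercise value = 9.4000 ≤ continuation, so V_ud = 11.6588
Node dd (S = 37.8): continuation = 1/1.02·[0.7000·39.6400 + 0.3000·62.3200] = 45.5333; exercise value = 47.2000 > continuation, so V_dd = 47.2000 (exercise)
Node u (S = 126): continuation = 1/1.02·[0.7000·0.0000 + 0.3000·11.6588] = 3.4291; exercise value = 0.0000 ≤ continuation, so V_u = 3.4291
Node d (S = 63): continuation = 1/1.02·[0.7000·11.6588 + 0.3000·47.2000] = 21.8835; exercise value = 22.0000 > continuation, so V_d = 22.0000 (exercise)
Node 0 (S = 105): continuation = 1/1.02·[0.7000·3.4291 + 0.3000·22.0000] = 8.8239; exercise value = 0.0000 ≤ continuation, so V_0 = 8.8239

$8.82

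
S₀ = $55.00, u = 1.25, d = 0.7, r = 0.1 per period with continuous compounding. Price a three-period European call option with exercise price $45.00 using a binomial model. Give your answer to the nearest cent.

Risk-neutral probability p = (e^0.1 − 0.7)/(1.25 − 0.7) = 0.4052/0.5500 = 0.7367
Terminal stock prices: S_uuu = 107.4, S_uud = 60.16, S_udd = 33.69, S_ddd = 18.86
Terminal payoffs (S − K): max(62.42, 0) = 62.42, max(15.16, 0) = 15.16, max(-11.31, 0) = 0, max(-26.14, 0) = 0
Node uu (S = 85.94): V_uu = e^(−0.1)·[0.7367·62.4219 + 0.2633·15.1562] = 45.2198
Node ud (S = 48.12): V_ud = e^(−0.1)·[0.7367·15.1562 + 0.2633·0.0000] = 10.1027
Node dd (S = 26.95): V_dd = e^(−0.1)·[0.7367·0.0000 + 0.2633·0.0000] = 0.0000
Node u (S = 68.75): V_u = e^(−0.1)·[0.7367·45.2198 + 0.2633·10.1027] = 32.5493
Node d (S = 38.5): V_d = e^(−0.1)·[0.7367·10.1027 + 0.2633·0.0000] = 6.7342
Node 0 (S = 55): V_0 = e^(−0.1)·[0.7367·32.5493 + 0.2633·6.7342] = 23.3010

$23.30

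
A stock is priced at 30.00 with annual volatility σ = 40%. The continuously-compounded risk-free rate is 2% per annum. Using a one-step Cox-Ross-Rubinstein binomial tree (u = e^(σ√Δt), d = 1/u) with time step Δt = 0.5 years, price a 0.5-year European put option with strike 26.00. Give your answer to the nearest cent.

1.86

CRR parameters: u = e^(σ√Δt) = e^(0.4·√0.5) = 1.3269, d = 1/u = 0.7536
Per-period rate: rΔt = 0.02·0.5 = 0.01, so R = e^0.01 = 1.0101
Risk-neutral probability p = (e^0.01 − 0.7536)/(1.3269 − 0.7536) = 0.2564/0.5733 = 0.4473
Terminal stock prices: S_u = 39.81, S_d = 22.61
Terminal payoffs (K − S): max(-13.81, 0) = 0, max(3.391, 0) = 3.391
Node 0 (S = 30): V_0 = e^(−0.01)·[0.4473·0.0000 + 0.5527·3.3909] = 1.8555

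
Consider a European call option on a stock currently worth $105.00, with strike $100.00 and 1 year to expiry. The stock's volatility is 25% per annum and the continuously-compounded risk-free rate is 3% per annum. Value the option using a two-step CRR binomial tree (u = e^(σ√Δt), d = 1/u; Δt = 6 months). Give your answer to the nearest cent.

CRR parameters: u = e^(σ√Δt) = e^(0.25·√0.5) = 1.1934, d = 1/u = 0.8380
Per-period rate: rΔt = 0.03·0.5 = 0.015, so R = e^0.015 = 1.0151
Risk-neutral probability p = (e^0.015 − 0.8380)/(1.1934 − 0.8380) = 0.1771/0.3554 = 0.4984
Terminal stock prices: S_uu = 149.5, S_ud = 105, S_dd = 73.73
Terminal payoffs (S − K): max(49.53, 0) = 49.53, max(5, 0) = 5, max(-26.27, 0) = 0
Node u (S = 125.3): V_u = e^(−0.015)·[0.4984·49.5325 + 0.5016·5.0000] = 26.7921
Node d (S = 87.99): V_d = e^(−0.015)·[0.4984·5.0000 + 0.5016·0.0000] = 2.4551
Node 0 (S = 105): V_0 = e^(−0.015)·[0.4984·26.7921 + 0.5016·2.4551] = 14.3686

$14.37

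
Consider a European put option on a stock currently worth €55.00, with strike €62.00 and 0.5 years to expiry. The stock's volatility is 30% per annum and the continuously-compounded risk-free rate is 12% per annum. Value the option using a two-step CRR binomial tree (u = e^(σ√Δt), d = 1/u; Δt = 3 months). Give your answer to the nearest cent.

CRR parameters: u = e^(σ√Δt) = e^(0.3·√0.25) = 1.1618, d = 1/u = 0.8607
Per-period rate: rΔt = 0.12·0.25 = 0.03, so R = e^0.03 = 1.0305
Risk-neutral probability p = (e^0.03 − 0.8607)/(1.1618 − 0.8607) = 0.1697/0.3011 = 0.5637
Terminal stock prices: S_uu = 74.24, S_ud = 55, S_dd = 40.75
Terminal payoffs (K − S): max(-12.24, 0) = 0, max(7, 0) = 7, max(21.25, 0) = 21.25
Node u (S = 63.9): V_u = e^(−0.03)·[0.5637·0.0000 + 0.4363·7.0000] = 2.9638
Node d (S = 47.34): V_d = e^(−0.03)·[0.5637·7.0000 + 0.4363·21.2550] = 12.8287
Node 0 (S = 55): V_0 = e^(−0.03)·[0.5637·2.9638 + 0.4363·12.8287] = 7.0530

€7.05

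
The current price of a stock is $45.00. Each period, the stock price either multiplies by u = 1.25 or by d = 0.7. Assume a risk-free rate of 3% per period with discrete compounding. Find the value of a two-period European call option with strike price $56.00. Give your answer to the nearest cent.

Risk-neutral probability p = (1 + 0.03 − 0.7)/(1.25 − 0.7) = 0.3300/0.5500 = 0.6000
Terminal stock prices: S_uu = 70.31, S_ud = 39.38, S_dd = 22.05
Terminal payoffs (S − K): max(14.31, 0) = 14.31, max(-16.62, 0) = 0, max(-33.95, 0) = 0
Node u (S = 56.25): V_u = 1/1.03·[0.6000·14.3125 + 0.4000·0.0000] = 8.3374
Node d (S = 31.5): V_d = 1/1.03·[0.6000·0.0000 + 0.4000·0.0000] = 0.0000
Node 0 (S = 45): V_0 = 1/1.03·[0.6000·8.3374 + 0.4000·0.0000] = 4.8567

$4.86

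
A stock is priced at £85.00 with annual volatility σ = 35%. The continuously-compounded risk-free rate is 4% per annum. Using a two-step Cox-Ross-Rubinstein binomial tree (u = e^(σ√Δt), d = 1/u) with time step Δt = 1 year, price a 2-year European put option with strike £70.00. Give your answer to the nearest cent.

£7.19

CRR parameters: u = e^(σ√Δt) = e^(0.35·√1) = 1.4191, d = 1/u = 0.7047
Per-period rate: rΔt = 0.04·1 = 0.04, so R = e^0.04 = 1.0408
Risk-neutral probability p = (e^0.04 − 0.7047)/(1.4191 − 0.7047) = 0.3361/0.7144 = 0.4705
Terminal stock prices: S_uu = 171.2, S_ud = 85, S_dd = 42.21
Terminal payoffs (K − S): max(-101.2, 0) = 0, max(-15, 0) = 0, max(27.79, 0) = 27.79
Node u (S = 120.6): V_u = e^(−0.04)·[0.4705·0.0000 + 0.5295·0.0000] = 0.0000
Node d (S = 59.9): V_d = e^(−0.04)·[0.4705·0.0000 + 0.5295·27.7902] = 14.1377
Node 0 (S = 85): V_0 = e^(−0.04)·[0.4705·0.0000 + 0.5295·14.1377] = 7.1922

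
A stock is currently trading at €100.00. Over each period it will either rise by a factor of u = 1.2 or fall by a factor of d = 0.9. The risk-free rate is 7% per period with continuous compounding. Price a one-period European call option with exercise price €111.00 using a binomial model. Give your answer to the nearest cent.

Risk-neutral probability p = (e^0.07 − 0.9)/(1.2 − 0.9) = 0.1725/0.3000 = 0.5750
Terminal stock prices: S_u = 120, S_d = 90
Terminal payoffs (S − K): max(9, 0) = 9, max(-21, 0) = 0
Node 0 (S = 100): V_0 = e^(−0.07)·[0.5750·9.0000 + 0.4250·0.0000] = 4.8254

€4.83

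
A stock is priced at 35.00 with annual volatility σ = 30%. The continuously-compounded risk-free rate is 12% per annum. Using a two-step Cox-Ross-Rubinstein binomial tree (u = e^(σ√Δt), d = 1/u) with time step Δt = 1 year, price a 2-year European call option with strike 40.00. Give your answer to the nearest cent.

CRR parameters: u = e^(σ√Δt) = e^(0.3·√1) = 1.3499, d = 1/u = 0.7408
Per-period rate: rΔt = 0.12·1 = 0.12, so R = e^0.12 = 1.1275
Risk-neutral probability p = (e^0.12 − 0.7408)/(1.3499 − 0.7408) = 0.3867/0.6090 = 0.6349
Terminal stock prices: S_uu = 63.77, S_ud = 35, S_dd = 19.21
Terminal payoffs (S − K): max(23.77, 0) = 23.77, max(-5, 0) = 0, max(-20.79, 0) = 0
Node u (S = 47.25): V_u = e^(−0.12)·[0.6349·23.7742 + 0.3651·0.0000] = 13.3873
Node d (S = 25.93): V_d = e^(−0.12)·[0.6349·0.0000 + 0.3651·0.0000] = 0.0000
Node 0 (S = 35): V_0 = e^(−0.12)·[0.6349·13.3873 + 0.3651·0.0000] = 7.5385

7.54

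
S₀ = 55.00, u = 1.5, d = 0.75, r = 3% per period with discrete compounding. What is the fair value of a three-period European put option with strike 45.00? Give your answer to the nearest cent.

4.91

Risk-neutral probability p = (1 + 0.03 − 0.75)/(1.5 − 0.75) = 0.2800/0.7500 = 0.3733
Terminal stock prices: S_uuu = 185.6, S_uud = 92.81, S_udd = 46.41, S_ddd = 23.2
Terminal payoffs (K − S): max(-140.6, 0) = 0, max(-47.81, 0) = 0, max(-1.406, 0) = 0, max(21.8, 0) = 21.8
Node uu (S = 123.8): V_uu = 1/1.03·[0.3733·0.0000 + 0.6267·0.0000] = 0.0000
Node ud (S = 61.88): V_ud = 1/1.03·[0.3733·0.0000 + 0.6267·0.0000] = 0.0000
Node dd (S = 30.94): V_dd = 1/1.03·[0.3733·0.0000 + 0.6267·21.7969] = 13.2615
Node u (S = 82.5): V_u = 1/1.03·[0.3733·0.0000 + 0.6267·0.0000] = 0.0000
Node d (S = 41.25): V_d = 1/1.03·[0.3733·0.0000 + 0.6267·13.2615] = 8.0685
Node 0 (S = 55): V_0 = 1/1.03·[0.3733·0.0000 + 0.6267·8.0685] = 4.9090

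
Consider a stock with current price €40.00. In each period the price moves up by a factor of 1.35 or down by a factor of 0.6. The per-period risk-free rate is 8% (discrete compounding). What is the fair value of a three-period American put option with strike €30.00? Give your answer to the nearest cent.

€3.12

Risk-neutral probability p = (1 + 0.08 − 0.6)/(1.35 − 0.6) = 0.4800/0.7500 = 0.6400
Terminal stock prices: S_uuu = 98.42, S_uud = 43.74, S_udd = 19.44, S_ddd = 8.64
Terminal payoffs (K − S): max(-68.42, 0) = 0, max(-13.74, 0) = 0, max(10.56, 0) = 10.56, max(21.36, 0) = 21.36
Node uu (S = 72.9): continuation = 1/1.08·[0.6400·0.0000 + 0.3600·0.0000] = 0.0000; exercise value = 0.0000 ≤ continuation, so V_uu = 0.0000
Node ud (S = 32.4): continuation = 1/1.08·[0.6400·0.0000 + 0.3600·10.5600] = 3.5200; exercise value = 0.0000 ≤ continuation, so V_ud = 3.5200
Node dd (S = 14.4): continuation = 1/1.08·[0.6400·10.5600 + 0.3600·21.3600] = 13.3778; exercise value = 15.6000 > continuation, so V_dd = 15.6000 (exercise)
Node u (S = 54): continuation = 1/1.08·[0.6400·0.0000 + 0.3600·3.5200] = 1.1733; exercise value = 0.0000 ≤ continuation, so V_u = 1.1733
Node d (S = 24): continuation = 1/1.08·[0.6400·3.5200 + 0.3600·15.6000] = 7.2859; exercise value = 6.0000 ≤ continuation, so V_d = 7.2859
Node 0 (S = 40): continuation = 1/1.08·[0.6400·1.1733 + 0.3600·7.2859] = 3.1240; exercise value = 0.0000 ≤ continuation, so V_0 = 3.1240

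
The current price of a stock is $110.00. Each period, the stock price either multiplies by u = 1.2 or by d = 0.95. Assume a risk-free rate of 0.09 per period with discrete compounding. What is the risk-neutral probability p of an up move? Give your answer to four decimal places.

Risk-neutral probability p = (1 + 0.09 − 0.95)/(1.2 − 0.95) = 0.1400/0.2500 = 0.5600

p = 0.5600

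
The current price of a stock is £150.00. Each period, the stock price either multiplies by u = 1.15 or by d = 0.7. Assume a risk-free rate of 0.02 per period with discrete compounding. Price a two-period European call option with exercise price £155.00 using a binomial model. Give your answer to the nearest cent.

£21.08

Risk-neutral probability p = (1 + 0.02 − 0.7)/(1.15 − 0.7) = 0.3200/0.4500 = 0.7111
Terminal stock prices: S_uu = 198.4, S_ud = 120.7, S_dd = 73.5
Terminal payoffs (S − K): max(43.37, 0) = 43.37, max(-34.25, 0) = 0, max(-81.5, 0) = 0
Node u (S = 172.5): V_u = 1/1.02·[0.7111·43.3750 + 0.2889·0.0000] = 30.2397
Node d (S = 105): V_d = 1/1.02·[0.7111·0.0000 + 0.2889·0.0000] = 0.0000
Node 0 (S = 150): V_0 = 1/1.02·[0.7111·30.2397 + 0.2889·0.0000] = 21.0821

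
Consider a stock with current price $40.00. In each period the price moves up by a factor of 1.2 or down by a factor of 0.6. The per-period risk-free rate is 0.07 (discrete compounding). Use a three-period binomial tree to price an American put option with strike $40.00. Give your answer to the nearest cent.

$5.49

Risk-neutral probability p = (1 + 0.07 − 0.6)/(1.2 − 0.6) = 0.4700/0.6000 = 0.7833
Terminal stock prices: S_uuu = 69.12, S_uud = 34.56, S_udd = 17.28, S_ddd = 8.64
Terminal payoffs (K − S): max(-29.12, 0) = 0, max(5.44, 0) = 5.44, max(22.72, 0) = 22.72, max(31.36, 0) = 31.36
Node uu (S = 57.6): continuation = 1/1.07·[0.7833·0.0000 + 0.2167·5.4400] = 1.1016; exercise value = 0.0000 ≤ continuation, so V_uu = 1.1016
Node ud (S = 28.8): continuation = 1/1.07·[0.7833·5.4400 + 0.2167·22.7200] = 8.5832; exercise value = 11.2000 > continuation, so V_ud = 11.2000 (exercise)
Node dd (S = 14.4): continuation = 1/1.07·[0.7833·22.7200 + 0.2167·31.3600] = 22.9832; exercise value = 25.6000 > continuation, so V_dd = 25.6000 (exercise)
Node u (S = 48): continuation = 1/1.07·[0.7833·1.1016 + 0.2167·11.2000] = 3.0743; exercise value = 0.0000 ≤ continuation, so V_u = 3.0743
Node d (S = 24): continuation = 1/1.07·[0.7833·11.2000 + 0.2167·25.6000] = 13.3832; exercise value = 16.0000 > continuation, so V_d = 16.0000 (exercise)
Node 0 (S = 40): continuation = 1/1.07·[0.7833·3.0743 + 0.2167·16.0000] = 5.4906; exercise value = 0.0000 ≤ continuation, so V_0 = 5.4906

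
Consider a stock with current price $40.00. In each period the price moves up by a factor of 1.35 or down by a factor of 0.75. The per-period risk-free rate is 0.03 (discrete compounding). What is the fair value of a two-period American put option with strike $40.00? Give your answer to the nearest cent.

Risk-neutral probability p = (1 + 0.03 − 0.75)/(1.35 − 0.75) = 0.2800/0.6000 = 0.4667
Terminal stock prices: S_uu = 72.9, S_ud = 40.5, S_dd = 22.5
Terminal payoffs (K − S): max(-32.9, 0) = 0, max(-0.5, 0) = 0, max(17.5, 0) = 17.5
Node u (S = 54): continuation = 1/1.03·[0.4667·0.0000 + 0.5333·0.0000] = 0.0000; exercise value = 0.0000 ≤ continuation, so V_u = 0.0000
Node d (S = 30): continuation = 1/1.03·[0.4667·0.0000 + 0.5333·17.5000] = 9.0615; exercise value = 10.0000 > continuation, so V_d = 10.0000 (exercise)
Node 0 (S = 40): continuation = 1/1.03·[0.4667·0.0000 + 0.5333·10.0000] = 5.1780; exercise value = 0.0000 ≤ continuation, so V_0 = 5.1780

$5.18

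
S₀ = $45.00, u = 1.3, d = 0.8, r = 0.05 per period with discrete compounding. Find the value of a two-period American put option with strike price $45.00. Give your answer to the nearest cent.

Risk-neutral probability p = (1 + 0.05 − 0.8)/(1.3 − 0.8) = 0.2500/0.5000 = 0.5000
Terminal stock prices: S_uu = 76.05, S_ud = 46.8, S_dd = 28.8
Terminal payoffs (K − S): max(-31.05, 0) = 0, max(-1.8, 0) = 0, max(16.2, 0) = 16.2
Node u (S = 58.5): continuation = 1/1.05·[0.5000·0.0000 + 0.5000·0.0000] = 0.0000; exercise value = 0.0000 ≤ continuation, so V_u = 0.0000
Node d (S = 36): continuation = 1/1.05·[0.5000·0.0000 + 0.5000·16.2000] = 7.7143; exercise value = 9.0000 > continuation, so V_d = 9.0000 (exercise)
Node 0 (S = 45): continuation = 1/1.05·[0.5000·0.0000 + 0.5000·9.0000] = 4.2857; exercise value = 0.0000 ≤ continuation, so V_0 = 4.2857

$4.29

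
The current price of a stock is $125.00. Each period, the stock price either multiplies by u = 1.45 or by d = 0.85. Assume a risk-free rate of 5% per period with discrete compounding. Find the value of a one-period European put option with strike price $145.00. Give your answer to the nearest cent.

Risk-neutral probability p = (1 + 0.05 − 0.85)/(1.45 − 0.85) = 0.2000/0.6000 = 0.3333
Terminal stock prices: S_u = 181.2, S_d = 106.2
Terminal payoffs (K − S): max(-36.25, 0) = 0, max(38.75, 0) = 38.75
Node 0 (S = 125): V_0 = 1/1.05·[0.3333·0.0000 + 0.6667·38.7500] = 24.6032

$24.60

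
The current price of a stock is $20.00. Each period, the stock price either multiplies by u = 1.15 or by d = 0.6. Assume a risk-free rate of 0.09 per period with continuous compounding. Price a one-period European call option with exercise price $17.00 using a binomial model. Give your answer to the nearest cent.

$4.93

Risk-neutral probability p = (e^0.09 − 0.6)/(1.15 − 0.6) = 0.4942/0.5500 = 0.8985
Terminal stock prices: S_u = 23, S_d = 12
Terminal payoffs (S − K): max(6, 0) = 6, max(-5, 0) = 0
Node 0 (S = 20): V_0 = e^(−0.09)·[0.8985·6.0000 + 0.1015·0.0000] = 4.9270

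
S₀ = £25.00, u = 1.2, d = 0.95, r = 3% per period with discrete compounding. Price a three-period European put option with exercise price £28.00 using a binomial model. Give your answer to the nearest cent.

Risk-neutral probability p = (1 + 0.03 − 0.95)/(1.2 − 0.95) = 0.0800/0.2500 = 0.3200
Terminal stock prices: S_uuu = 43.2, S_uud = 34.2, S_udd = 27.07, S_ddd = 21.43
Terminal payoffs (K − S): max(-15.2, 0) = 0, max(-6.2, 0) = 0, max(0.925, 0) = 0.925, max(6.566, 0) = 6.566
Node uu (S = 36): V_uu = 1/1.03·[0.3200·0.0000 + 0.6800·0.0000] = 0.0000
Node ud (S = 28.5): V_ud = 1/1.03·[0.3200·0.0000 + 0.6800·0.9250] = 0.6107
Node dd (S = 22.56): V_dd = 1/1.03·[0.3200·0.9250 + 0.6800·6.5656] = 4.6220
Node u (S = 30): V_u = 1/1.03·[0.3200·0.0000 + 0.6800·0.6107] = 0.4032
Node d (S = 23.75): V_d = 1/1.03·[0.3200·0.6107 + 0.6800·4.6220] = 3.2411
Node 0 (S = 25): V_0 = 1/1.03·[0.3200·0.4032 + 0.6800·3.2411] = 2.2650

£2.27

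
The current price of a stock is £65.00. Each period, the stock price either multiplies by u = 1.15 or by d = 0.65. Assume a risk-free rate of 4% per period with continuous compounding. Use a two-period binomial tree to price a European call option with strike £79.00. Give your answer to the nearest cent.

£3.93

Risk-neutral probability p = (e^0.04 − 0.65)/(1.15 − 0.65) = 0.3908/0.5000 = 0.7816
Terminal stock prices: S_uu = 85.96, S_ud = 48.59, S_dd = 27.46
Terminal payoffs (S − K): max(6.962, 0) = 6.962, max(-30.41, 0) = 0, max(-51.54, 0) = 0
Node u (S = 74.75): V_u = e^(−0.04)·[0.7816·6.9625 + 0.2184·0.0000] = 5.2287
Node d (S = 42.25): V_d = e^(−0.04)·[0.7816·0.0000 + 0.2184·0.0000] = 0.0000
Node 0 (S = 65): V_0 = e^(−0.04)·[0.7816·5.2287 + 0.2184·0.0000] = 3.9266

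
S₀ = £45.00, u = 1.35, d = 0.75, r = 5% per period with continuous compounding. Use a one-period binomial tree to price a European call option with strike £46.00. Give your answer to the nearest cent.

Risk-neutral probability p = (e^0.05 − 0.75)/(1.35 − 0.75) = 0.3013/0.6000 = 0.5021
Terminal stock prices: S_u = 60.75, S_d = 33.75
Terminal payoffs (S − K): max(14.75, 0) = 14.75, max(-12.25, 0) = 0
Node 0 (S = 45): V_0 = e^(−0.05)·[0.5021·14.7500 + 0.4979·0.0000] = 7.0450

£7.05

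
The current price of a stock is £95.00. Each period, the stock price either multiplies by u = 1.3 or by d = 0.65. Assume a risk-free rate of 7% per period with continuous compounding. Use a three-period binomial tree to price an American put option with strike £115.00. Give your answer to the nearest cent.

£25.52

Risk-neutral probability p = (e^0.07 − 0.65)/(1.3 − 0.65) = 0.4225/0.6500 = 0.6500
Terminal stock prices: S_uuu = 208.7, S_uud = 104.4, S_udd = 52.18, S_ddd = 26.09
Terminal payoffs (K − S): max(-93.72, 0) = 0, max(10.64, 0) = 10.64, max(62.82, 0) = 62.82, max(88.91, 0) = 88.91
Node uu (S = 160.6): continuation = e^(−0.07)·[0.6500·0.0000 + 0.3500·10.6425] = 3.4729; exercise value = 0.0000 ≤ continuation, so V_uu = 3.4729
Node ud (S = 80.28): continuation = e^(−0.07)·[0.6500·10.6425 + 0.3500·62.8212] = 26.9503; exercise value = 34.7250 > continuation, so V_ud = 34.7250 (exercise)
Node dd (S = 40.14): continuation = e^(−0.07)·[0.6500·62.8212 + 0.3500·88.9106] = 67.0878; exercise value = 74.8625 > continuation, so V_dd = 74.8625 (exercise)
Node u (S = 123.5): continuation = e^(−0.07)·[0.6500·3.4729 + 0.3500·34.7250] = 13.4365; exercise value = 0.0000 ≤ continuation, so V_u = 13.4365
Node d (S = 61.75): continuation = e^(−0.07)·[0.6500·34.7250 + 0.3500·74.8625] = 45.4753; exercise value = 53.2500 > continuation, so V_d = 53.2500 (exercise)
Node 0 (S = 95): continuation = e^(−0.07)·[0.6500·13.4365 + 0.3500·53.2500] = 25.5203; exercise value = 20.0000 ≤ continuation, so V_0 = 25.5203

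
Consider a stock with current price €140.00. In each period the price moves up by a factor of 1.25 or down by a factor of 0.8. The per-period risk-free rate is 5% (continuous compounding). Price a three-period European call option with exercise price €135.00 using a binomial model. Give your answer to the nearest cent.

Risk-neutral probability p = (e^0.05 − 0.8)/(1.25 − 0.8) = 0.2513/0.4500 = 0.5584
Terminal stock prices: S_uuu = 273.4, S_uud = 175, S_udd = 112, S_ddd = 71.68
Terminal payoffs (S − K): max(138.4, 0) = 138.4, max(40, 0) = 40, max(-23, 0) = 0, max(-63.32, 0) = 0
Node uu (S = 218.8): V_uu = e^(−0.05)·[0.5584·138.4375 + 0.4416·40.0000] = 90.3340
Node ud (S = 140): V_ud = e^(−0.05)·[0.5584·40.0000 + 0.4416·0.0000] = 21.2459
Node dd (S = 89.6): V_dd = e^(−0.05)·[0.5584·0.0000 + 0.4416·0.0000] = 0.0000
Node u (S = 175): V_u = e^(−0.05)·[0.5584·90.3340 + 0.4416·21.2459] = 56.9057
Node d (S = 112): V_d = e^(−0.05)·[0.5584·21.2459 + 0.4416·0.0000] = 11.2847
Node 0 (S = 140): V_0 = e^(−0.05)·[0.5584·56.9057 + 0.4416·11.2847] = 34.9658

€34.97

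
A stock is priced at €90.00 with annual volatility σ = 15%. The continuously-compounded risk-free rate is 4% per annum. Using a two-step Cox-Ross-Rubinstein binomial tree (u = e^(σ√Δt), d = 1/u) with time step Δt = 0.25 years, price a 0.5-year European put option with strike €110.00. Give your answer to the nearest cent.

CRR parameters: u = e^(σ√Δt) = e^(0.15·√0.25) = 1.0779, d = 1/u = 0.9277
Per-period rate: rΔt = 0.04·0.25 = 0.01, so R = e^0.01 = 1.0101
Risk-neutral probability p = (e^0.01 − 0.9277)/(1.0779 − 0.9277) = 0.0823/0.1501 = 0.5482
Terminal stock prices: S_uu = 104.6, S_ud = 90, S_dd = 77.46
Terminal payoffs (K − S): max(5.435, 0) = 5.435, max(20, 0) = 20, max(32.54, 0) = 32.54
Node u (S = 97.01): V_u = e^(−0.01)·[0.5482·5.4349 + 0.4518·20.0000] = 11.8959
Node d (S = 83.5): V_d = e^(−0.01)·[0.5482·20.0000 + 0.4518·32.5363] = 25.4086
Node 0 (S = 90): V_0 = e^(−0.01)·[0.5482·11.8959 + 0.4518·25.4086] = 17.8219

€17.82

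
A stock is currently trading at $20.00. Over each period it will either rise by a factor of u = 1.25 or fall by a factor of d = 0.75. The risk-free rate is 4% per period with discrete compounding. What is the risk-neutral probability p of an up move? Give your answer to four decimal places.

p = 0.5800

Risk-neutral probability p = (1 + 0.04 − 0.75)/(1.25 − 0.75) = 0.2900/0.5000 = 0.5800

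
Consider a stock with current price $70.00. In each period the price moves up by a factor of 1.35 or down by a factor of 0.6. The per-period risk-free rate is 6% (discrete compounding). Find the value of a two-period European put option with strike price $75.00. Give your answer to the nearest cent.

Risk-neutral probability p = (1 + 0.06 − 0.6)/(1.35 − 0.6) = 0.4600/0.7500 = 0.6133
Terminal stock prices: S_uu = 127.6, S_ud = 56.7, S_dd = 25.2
Terminal payoffs (K − S): max(-52.58, 0) = 0, max(18.3, 0) = 18.3, max(49.8, 0) = 49.8
Node u (S = 94.5): V_u = 1/1.06·[0.6133·0.0000 + 0.3867·18.3000] = 6.6755
Node d (S = 42): V_d = 1/1.06·[0.6133·18.3000 + 0.3867·49.8000] = 28.7547
Node 0 (S = 70): V_0 = 1/1.06·[0.6133·6.6755 + 0.3867·28.7547] = 14.3517

$14.35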